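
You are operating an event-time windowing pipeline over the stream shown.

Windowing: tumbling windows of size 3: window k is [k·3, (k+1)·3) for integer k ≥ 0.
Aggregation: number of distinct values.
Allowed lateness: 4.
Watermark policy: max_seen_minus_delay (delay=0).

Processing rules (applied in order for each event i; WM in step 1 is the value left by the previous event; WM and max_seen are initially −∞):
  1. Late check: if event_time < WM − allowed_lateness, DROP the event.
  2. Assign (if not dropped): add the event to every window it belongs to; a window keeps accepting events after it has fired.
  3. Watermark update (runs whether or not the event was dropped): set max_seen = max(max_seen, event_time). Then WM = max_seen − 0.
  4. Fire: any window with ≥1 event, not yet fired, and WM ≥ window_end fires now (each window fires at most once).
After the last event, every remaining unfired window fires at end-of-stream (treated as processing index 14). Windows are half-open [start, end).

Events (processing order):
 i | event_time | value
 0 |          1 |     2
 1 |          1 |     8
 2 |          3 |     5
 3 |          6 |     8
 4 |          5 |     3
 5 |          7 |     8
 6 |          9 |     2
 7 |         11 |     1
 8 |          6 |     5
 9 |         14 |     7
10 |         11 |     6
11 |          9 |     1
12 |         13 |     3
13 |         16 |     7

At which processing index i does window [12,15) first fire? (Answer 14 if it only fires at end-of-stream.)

i=0 t=1 v=2: → [0,3); WM=1
i=1 t=1 v=8: → [0,3); WM=1
i=2 t=3 v=5: → [3,6); WM=3; [0,3) fires=2
i=3 t=6 v=8: → [6,9); WM=6; [3,6) fires=1
i=4 t=5 v=3: → [3,6); WM=6
i=5 t=7 v=8: → [6,9); WM=7
i=6 t=9 v=2: → [9,12); WM=9; [6,9) fires=1
i=7 t=11 v=1: → [9,12); WM=11
i=8 t=6 v=5: DROP (t<11-4); WM=11
i=9 t=14 v=7: → [12,15); WM=14; [9,12) fires=2
i=10 t=11 v=6: → [9,12); WM=14
i=11 t=9 v=1: DROP (t<14-4); WM=14
i=12 t=13 v=3: → [12,15); WM=14
i=13 t=16 v=7: → [15,18); WM=16; [12,15) fires=2

13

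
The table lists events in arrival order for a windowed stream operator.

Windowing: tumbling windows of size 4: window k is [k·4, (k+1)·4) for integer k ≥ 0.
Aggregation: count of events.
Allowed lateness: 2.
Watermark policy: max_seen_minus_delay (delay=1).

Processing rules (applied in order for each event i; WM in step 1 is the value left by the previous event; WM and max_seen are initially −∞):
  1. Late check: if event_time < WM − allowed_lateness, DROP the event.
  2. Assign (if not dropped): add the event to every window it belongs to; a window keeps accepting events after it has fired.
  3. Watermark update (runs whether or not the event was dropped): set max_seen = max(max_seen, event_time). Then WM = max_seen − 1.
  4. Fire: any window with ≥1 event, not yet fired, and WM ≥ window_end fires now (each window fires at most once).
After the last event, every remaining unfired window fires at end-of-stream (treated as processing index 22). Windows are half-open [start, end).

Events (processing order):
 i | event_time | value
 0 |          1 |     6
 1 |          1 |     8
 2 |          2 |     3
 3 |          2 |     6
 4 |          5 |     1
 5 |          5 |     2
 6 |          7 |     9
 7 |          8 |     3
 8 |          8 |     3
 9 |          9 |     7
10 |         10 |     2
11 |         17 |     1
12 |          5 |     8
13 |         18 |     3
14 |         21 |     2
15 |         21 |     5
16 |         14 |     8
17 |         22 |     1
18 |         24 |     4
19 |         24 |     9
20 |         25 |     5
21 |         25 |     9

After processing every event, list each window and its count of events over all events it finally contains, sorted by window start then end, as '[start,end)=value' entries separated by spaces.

[0,4)=4 [4,8)=3 [8,12)=4 [16,20)=2 [20,24)=3 [24,28)=4

i=0 t=1 v=6: → [0,4); WM=0
i=1 t=1 v=8: → [0,4); WM=0
i=2 t=2 v=3: → [0,4); WM=1
i=3 t=2 v=6: → [0,4); WM=1
i=4 t=5 v=1: → [4,8); WM=4; [0,4) fires=4
i=5 t=5 v=2: → [4,8); WM=4
i=6 t=7 v=9: → [4,8); WM=6
i=7 t=8 v=3: → [8,12); WM=7
i=8 t=8 v=3: → [8,12); WM=7
i=9 t=9 v=7: → [8,12); WM=8; [4,8) fires=3
i=10 t=10 v=2: → [8,12); WM=9
i=11 t=17 v=1: → [16,20); WM=16; [8,12) fires=4
i=12 t=5 v=8: DROP (t<16-2); WM=16
i=13 t=18 v=3: → [16,20); WM=17
i=14 t=21 v=2: → [20,24); WM=20; [16,20) fires=2
i=15 t=21 v=5: → [20,24); WM=20
i=16 t=14 v=8: DROP (t<20-2); WM=20
i=17 t=22 v=1: → [20,24); WM=21
i=18 t=24 v=4: → [24,28); WM=23
i=19 t=24 v=9: → [24,28); WM=23
i=20 t=25 v=5: → [24,28); WM=24; [20,24) fires=3
i=21 t=25 v=9: → [24,28); WM=24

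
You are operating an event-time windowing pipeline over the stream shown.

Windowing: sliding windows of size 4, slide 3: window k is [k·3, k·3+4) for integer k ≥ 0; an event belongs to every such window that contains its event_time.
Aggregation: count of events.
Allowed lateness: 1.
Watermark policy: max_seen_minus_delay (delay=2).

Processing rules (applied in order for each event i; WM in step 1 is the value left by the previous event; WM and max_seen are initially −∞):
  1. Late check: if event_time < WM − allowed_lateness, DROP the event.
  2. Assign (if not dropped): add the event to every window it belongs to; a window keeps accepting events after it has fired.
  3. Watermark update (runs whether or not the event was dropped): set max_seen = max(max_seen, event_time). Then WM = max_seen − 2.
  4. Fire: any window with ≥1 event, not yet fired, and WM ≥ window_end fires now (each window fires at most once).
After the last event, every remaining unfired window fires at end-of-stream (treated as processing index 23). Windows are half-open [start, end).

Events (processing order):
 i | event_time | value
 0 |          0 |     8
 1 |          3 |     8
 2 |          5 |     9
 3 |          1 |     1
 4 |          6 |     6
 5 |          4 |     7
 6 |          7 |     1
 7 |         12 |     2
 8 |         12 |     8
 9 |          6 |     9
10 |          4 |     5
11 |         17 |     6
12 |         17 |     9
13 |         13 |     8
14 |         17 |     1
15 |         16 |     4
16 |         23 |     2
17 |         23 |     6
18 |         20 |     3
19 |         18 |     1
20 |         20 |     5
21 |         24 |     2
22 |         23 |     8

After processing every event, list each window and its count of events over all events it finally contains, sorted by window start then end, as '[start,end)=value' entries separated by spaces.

i=0 t=0 v=8: → [0,4); WM=-2
i=1 t=3 v=8: → [3,7),[0,4); WM=1
i=2 t=5 v=9: → [3,7); WM=3
i=3 t=1 v=1: DROP (t<3-1); WM=3
i=4 t=6 v=6: → [6,10),[3,7); WM=4; [0,4) fires=2
i=5 t=4 v=7: → [3,7); WM=4
i=6 t=7 v=1: → [6,10); WM=5
i=7 t=12 v=2: → [12,16),[9,13); WM=10; [3,7) fires=4 [6,10) fires=2
i=8 t=12 v=8: → [12,16),[9,13); WM=10
i=9 t=6 v=9: DROP (t<10-1); WM=10
i=10 t=4 v=5: DROP (t<10-1); WM=10
i=11 t=17 v=6: → [15,19); WM=15; [9,13) fires=2
i=12 t=17 v=9: → [15,19); WM=15
i=13 t=13 v=8: DROP (t<15-1); WM=15
i=14 t=17 v=1: → [15,19); WM=15
i=15 t=16 v=4: → [15,19); WM=15
i=16 t=23 v=2: → [21,25); WM=21; [12,16) fires=2 [15,19) fires=4
i=17 t=23 v=6: → [21,25); WM=21
i=18 t=20 v=3: → [18,22); WM=21
i=19 t=18 v=1: DROP (t<21-1); WM=21
i=20 t=20 v=5: → [18,22); WM=21
i=21 t=24 v=2: → [24,28),[21,25); WM=22; [18,22) fires=2
i=22 t=23 v=8: → [21,25); WM=22

[0,4)=2 [3,7)=4 [6,10)=2 [9,13)=2 [12,16)=2 [15,19)=4 [18,22)=2 [21,25)=4 [24,28)=1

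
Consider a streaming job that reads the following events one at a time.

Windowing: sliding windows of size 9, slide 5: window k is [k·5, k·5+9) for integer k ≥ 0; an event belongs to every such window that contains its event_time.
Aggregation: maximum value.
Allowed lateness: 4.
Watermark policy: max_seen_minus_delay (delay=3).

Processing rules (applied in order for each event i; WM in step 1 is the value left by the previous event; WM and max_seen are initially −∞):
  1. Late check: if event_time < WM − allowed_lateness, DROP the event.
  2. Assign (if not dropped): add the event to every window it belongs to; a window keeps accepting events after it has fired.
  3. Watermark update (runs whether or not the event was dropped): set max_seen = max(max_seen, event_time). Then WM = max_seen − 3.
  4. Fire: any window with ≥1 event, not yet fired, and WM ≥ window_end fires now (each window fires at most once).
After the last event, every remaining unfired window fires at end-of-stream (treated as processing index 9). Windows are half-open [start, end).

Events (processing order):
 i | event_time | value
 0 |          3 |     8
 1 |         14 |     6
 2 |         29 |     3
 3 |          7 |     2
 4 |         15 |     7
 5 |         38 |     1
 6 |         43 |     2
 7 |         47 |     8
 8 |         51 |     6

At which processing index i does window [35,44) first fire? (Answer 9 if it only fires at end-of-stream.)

i=0 t=3 v=8: → [0,9); WM=0
i=1 t=14 v=6: → [10,19); WM=11; [0,9) fires=8
i=2 t=29 v=3: → [25,34); WM=26; [10,19) fires=6
i=3 t=7 v=2: DROP (t<26-4); WM=26
i=4 t=15 v=7: DROP (t<26-4); WM=26
i=5 t=38 v=1: → [35,44),[30,39); WM=35; [25,34) fires=3
i=6 t=43 v=2: → [40,49),[35,44); WM=40; [30,39) fires=1
i=7 t=47 v=8: → [45,54),[40,49); WM=44; [35,44) fires=2
i=8 t=51 v=6: → [50,59),[45,54); WM=48

7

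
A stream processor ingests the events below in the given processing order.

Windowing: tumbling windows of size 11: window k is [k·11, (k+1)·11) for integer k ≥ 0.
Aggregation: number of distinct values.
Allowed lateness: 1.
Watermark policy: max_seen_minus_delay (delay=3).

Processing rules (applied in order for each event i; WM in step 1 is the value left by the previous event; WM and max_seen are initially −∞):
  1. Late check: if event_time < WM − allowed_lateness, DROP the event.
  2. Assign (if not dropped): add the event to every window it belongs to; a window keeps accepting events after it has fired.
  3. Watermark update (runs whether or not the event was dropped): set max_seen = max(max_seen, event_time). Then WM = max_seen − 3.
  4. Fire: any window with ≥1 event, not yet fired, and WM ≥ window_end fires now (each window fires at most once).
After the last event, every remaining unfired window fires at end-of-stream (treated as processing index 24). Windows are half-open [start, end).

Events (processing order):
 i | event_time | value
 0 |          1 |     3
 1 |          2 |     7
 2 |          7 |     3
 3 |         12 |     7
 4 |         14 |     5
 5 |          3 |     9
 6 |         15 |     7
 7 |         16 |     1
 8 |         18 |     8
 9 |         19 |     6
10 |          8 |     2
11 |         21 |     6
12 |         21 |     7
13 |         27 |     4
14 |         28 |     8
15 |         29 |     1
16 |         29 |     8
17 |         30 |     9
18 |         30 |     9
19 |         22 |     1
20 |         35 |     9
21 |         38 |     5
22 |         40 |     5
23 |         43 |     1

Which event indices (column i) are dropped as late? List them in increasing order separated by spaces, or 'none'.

5 10 19

i=0 t=1 v=3: → [0,11); WM=-2
i=1 t=2 v=7: → [0,11); WM=-1
i=2 t=7 v=3: → [0,11); WM=4
i=3 t=12 v=7: → [11,22); WM=9
i=4 t=14 v=5: → [11,22); WM=11; [0,11) fires=2
i=5 t=3 v=9: DROP (t<11-1); WM=11
i=6 t=15 v=7: → [11,22); WM=12
i=7 t=16 v=1: → [11,22); WM=13
i=8 t=18 v=8: → [11,22); WM=15
i=9 t=19 v=6: → [11,22); WM=16
i=10 t=8 v=2: DROP (t<16-1); WM=16
i=11 t=21 v=6: → [11,22); WM=18
i=12 t=21 v=7: → [11,22); WM=18
i=13 t=27 v=4: → [22,33); WM=24; [11,22) fires=5
i=14 t=28 v=8: → [22,33); WM=25
i=15 t=29 v=1: → [22,33); WM=26
i=16 t=29 v=8: → [22,33); WM=26
i=17 t=30 v=9: → [22,33); WM=27
i=18 t=30 v=9: → [22,33); WM=27
i=19 t=22 v=1: DROP (t<27-1); WM=27
i=20 t=35 v=9: → [33,44); WM=32
i=21 t=38 v=5: → [33,44); WM=35; [22,33) fires=4
i=22 t=40 v=5: → [33,44); WM=37
i=23 t=43 v=1: → [33,44); WM=40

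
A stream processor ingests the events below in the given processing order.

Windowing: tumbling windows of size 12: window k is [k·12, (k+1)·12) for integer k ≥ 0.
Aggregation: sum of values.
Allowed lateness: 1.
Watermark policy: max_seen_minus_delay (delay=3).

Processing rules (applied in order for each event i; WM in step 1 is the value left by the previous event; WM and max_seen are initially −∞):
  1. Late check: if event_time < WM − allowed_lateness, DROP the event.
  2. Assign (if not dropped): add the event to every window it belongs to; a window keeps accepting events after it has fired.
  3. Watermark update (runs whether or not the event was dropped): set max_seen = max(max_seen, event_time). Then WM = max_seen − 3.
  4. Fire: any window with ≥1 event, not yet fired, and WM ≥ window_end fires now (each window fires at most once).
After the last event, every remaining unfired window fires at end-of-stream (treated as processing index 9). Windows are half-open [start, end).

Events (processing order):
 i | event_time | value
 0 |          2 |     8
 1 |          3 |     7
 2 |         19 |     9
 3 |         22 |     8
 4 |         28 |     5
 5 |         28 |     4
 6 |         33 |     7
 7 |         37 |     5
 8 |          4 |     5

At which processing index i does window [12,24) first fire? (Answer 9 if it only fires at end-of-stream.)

4

i=0 t=2 v=8: → [0,12); WM=-1
i=1 t=3 v=7: → [0,12); WM=0
i=2 t=19 v=9: → [12,24); WM=16; [0,12) fires=15
i=3 t=22 v=8: → [12,24); WM=19
i=4 t=28 v=5: → [24,36); WM=25; [12,24) fires=17
i=5 t=28 v=4: → [24,36); WM=25
i=6 t=33 v=7: → [24,36); WM=30
i=7 t=37 v=5: → [36,48); WM=34
i=8 t=4 v=5: DROP (t<34-1); WM=34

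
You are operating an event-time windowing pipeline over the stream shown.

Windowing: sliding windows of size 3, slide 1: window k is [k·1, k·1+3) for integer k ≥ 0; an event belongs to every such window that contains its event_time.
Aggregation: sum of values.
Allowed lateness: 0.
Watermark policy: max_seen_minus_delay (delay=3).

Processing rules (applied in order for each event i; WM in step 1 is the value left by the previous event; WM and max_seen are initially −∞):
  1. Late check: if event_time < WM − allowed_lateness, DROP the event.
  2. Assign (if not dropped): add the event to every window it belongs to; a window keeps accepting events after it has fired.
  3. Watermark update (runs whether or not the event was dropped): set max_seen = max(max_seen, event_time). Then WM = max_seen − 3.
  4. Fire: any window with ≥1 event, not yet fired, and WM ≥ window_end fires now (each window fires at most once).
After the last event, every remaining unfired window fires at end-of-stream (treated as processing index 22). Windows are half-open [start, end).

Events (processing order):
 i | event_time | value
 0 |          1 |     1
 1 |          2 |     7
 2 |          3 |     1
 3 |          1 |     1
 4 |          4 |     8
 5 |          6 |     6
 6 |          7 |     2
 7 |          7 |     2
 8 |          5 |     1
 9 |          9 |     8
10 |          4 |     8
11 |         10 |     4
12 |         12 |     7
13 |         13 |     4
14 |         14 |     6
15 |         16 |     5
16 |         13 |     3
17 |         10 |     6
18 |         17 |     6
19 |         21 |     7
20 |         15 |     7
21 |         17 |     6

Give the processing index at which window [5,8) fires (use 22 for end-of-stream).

12

i=0 t=1 v=1: → [1,4),[0,3); WM=-2
i=1 t=2 v=7: → [2,5),[1,4),[0,3); WM=-1
i=2 t=3 v=1: → [3,6),[2,5),[1,4); WM=0
i=3 t=1 v=1: → [1,4),[0,3); WM=0
i=4 t=4 v=8: → [4,7),[3,6),[2,5); WM=1
i=5 t=6 v=6: → [6,9),[5,8),[4,7); WM=3; [0,3) fires=9
i=6 t=7 v=2: → [7,10),[6,9),[5,8); WM=4; [1,4) fires=10
i=7 t=7 v=2: → [7,10),[6,9),[5,8); WM=4
i=8 t=5 v=1: → [5,8),[4,7),[3,6); WM=4
i=9 t=9 v=8: → [9,12),[8,11),[7,10); WM=6; [2,5) fires=16 [3,6) fires=10
i=10 t=4 v=8: DROP (t<6-0); WM=6
i=11 t=10 v=4: → [10,13),[9,12),[8,11); WM=7; [4,7) fires=15
i=12 t=12 v=7: → [12,15),[11,14),[10,13); WM=9; [5,8) fires=11 [6,9) fires=10
i=13 t=13 v=4: → [13,16),[12,15),[11,14); WM=10; [7,10) fires=12
i=14 t=14 v=6: → [14,17),[13,16),[12,15); WM=11; [8,11) fires=12
i=15 t=16 v=5: → [16,19),[15,18),[14,17); WM=13; [9,12) fires=12 [10,13) fires=11
i=16 t=13 v=3: → [13,16),[12,15),[11,14); WM=13
i=17 t=10 v=6: DROP (t<13-0); WM=13
i=18 t=17 v=6: → [17,20),[16,19),[15,18); WM=14; [11,14) fires=14
i=19 t=21 v=7: → [21,24),[20,23),[19,22); WM=18; [12,15) fires=20 [13,16) fires=13 [14,17) fires=11 [15,18) fires=11
i=20 t=15 v=7: DROP (t<18-0); WM=18
i=21 t=17 v=6: DROP (t<18-0); WM=18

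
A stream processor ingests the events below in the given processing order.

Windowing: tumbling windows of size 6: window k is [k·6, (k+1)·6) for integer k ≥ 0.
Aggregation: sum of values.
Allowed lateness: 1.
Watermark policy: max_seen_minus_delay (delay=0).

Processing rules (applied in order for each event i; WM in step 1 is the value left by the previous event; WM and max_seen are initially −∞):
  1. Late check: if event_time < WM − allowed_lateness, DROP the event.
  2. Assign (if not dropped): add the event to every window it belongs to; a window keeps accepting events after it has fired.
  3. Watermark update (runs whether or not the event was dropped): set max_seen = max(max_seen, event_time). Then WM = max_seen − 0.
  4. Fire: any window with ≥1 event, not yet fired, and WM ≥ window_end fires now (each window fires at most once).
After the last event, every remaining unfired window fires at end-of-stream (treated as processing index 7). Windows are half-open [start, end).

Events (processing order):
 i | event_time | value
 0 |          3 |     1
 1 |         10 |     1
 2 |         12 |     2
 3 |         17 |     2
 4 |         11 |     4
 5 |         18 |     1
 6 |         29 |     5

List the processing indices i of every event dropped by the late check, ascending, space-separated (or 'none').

i=0 t=3 v=1: → [0,6); WM=3
i=1 t=10 v=1: → [6,12); WM=10; [0,6) fires=1
i=2 t=12 v=2: → [12,18); WM=12; [6,12) fires=1
i=3 t=17 v=2: → [12,18); WM=17
i=4 t=11 v=4: DROP (t<17-1); WM=17
i=5 t=18 v=1: → [18,24); WM=18; [12,18) fires=4
i=6 t=29 v=5: → [24,30); WM=29; [18,24) fires=1

4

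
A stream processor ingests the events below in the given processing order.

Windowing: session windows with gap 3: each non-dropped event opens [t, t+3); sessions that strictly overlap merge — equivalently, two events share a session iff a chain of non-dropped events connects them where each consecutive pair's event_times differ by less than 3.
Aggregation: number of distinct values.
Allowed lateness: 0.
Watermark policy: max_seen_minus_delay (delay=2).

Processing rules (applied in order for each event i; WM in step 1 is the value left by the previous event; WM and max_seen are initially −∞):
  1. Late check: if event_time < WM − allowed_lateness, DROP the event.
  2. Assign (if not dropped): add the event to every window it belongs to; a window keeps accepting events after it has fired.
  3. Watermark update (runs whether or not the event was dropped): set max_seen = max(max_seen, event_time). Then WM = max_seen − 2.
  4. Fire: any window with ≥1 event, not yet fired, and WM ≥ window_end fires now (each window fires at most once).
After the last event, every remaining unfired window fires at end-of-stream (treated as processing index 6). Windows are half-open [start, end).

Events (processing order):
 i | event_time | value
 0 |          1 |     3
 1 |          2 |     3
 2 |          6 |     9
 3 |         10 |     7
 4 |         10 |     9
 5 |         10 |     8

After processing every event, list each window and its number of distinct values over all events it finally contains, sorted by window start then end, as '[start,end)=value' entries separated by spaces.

i=0 t=1 v=3: → [1,4); WM=-1
i=1 t=2 v=3: → [1,5); WM=0
i=2 t=6 v=9: → [6,9); WM=4
i=3 t=10 v=7: → [10,13); WM=8
i=4 t=10 v=9: → [10,13); WM=8
i=5 t=10 v=8: → [10,13); WM=8

[1,5)=1 [6,9)=1 [10,13)=3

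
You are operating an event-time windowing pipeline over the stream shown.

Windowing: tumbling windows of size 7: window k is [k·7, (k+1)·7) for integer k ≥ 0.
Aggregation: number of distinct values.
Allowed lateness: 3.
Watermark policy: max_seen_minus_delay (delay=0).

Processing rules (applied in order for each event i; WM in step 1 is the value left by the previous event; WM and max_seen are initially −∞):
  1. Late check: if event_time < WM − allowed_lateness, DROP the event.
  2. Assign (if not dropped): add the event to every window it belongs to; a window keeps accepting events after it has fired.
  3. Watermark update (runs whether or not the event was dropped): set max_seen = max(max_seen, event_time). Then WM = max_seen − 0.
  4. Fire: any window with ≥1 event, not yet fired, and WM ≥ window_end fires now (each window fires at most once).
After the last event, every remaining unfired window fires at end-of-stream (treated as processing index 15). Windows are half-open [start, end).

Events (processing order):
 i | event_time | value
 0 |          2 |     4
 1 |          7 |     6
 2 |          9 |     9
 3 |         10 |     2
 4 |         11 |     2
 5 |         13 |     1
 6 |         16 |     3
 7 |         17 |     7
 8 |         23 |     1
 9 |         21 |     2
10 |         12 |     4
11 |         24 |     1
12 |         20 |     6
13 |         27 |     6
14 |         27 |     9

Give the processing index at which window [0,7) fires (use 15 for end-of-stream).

i=0 t=2 v=4: → [0,7); WM=2
i=1 t=7 v=6: → [7,14); WM=7; [0,7) fires=1
i=2 t=9 v=9: → [7,14); WM=9
i=3 t=10 v=2: → [7,14); WM=10
i=4 t=11 v=2: → [7,14); WM=11
i=5 t=13 v=1: → [7,14); WM=13
i=6 t=16 v=3: → [14,21); WM=16; [7,14) fires=4
i=7 t=17 v=7: → [14,21); WM=17
i=8 t=23 v=1: → [21,28); WM=23; [14,21) fires=2
i=9 t=21 v=2: → [21,28); WM=23
i=10 t=12 v=4: DROP (t<23-3); WM=23
i=11 t=24 v=1: → [21,28); WM=24
i=12 t=20 v=6: DROP (t<24-3); WM=24
i=13 t=27 v=6: → [21,28); WM=27
i=14 t=27 v=9: → [21,28); WM=27

1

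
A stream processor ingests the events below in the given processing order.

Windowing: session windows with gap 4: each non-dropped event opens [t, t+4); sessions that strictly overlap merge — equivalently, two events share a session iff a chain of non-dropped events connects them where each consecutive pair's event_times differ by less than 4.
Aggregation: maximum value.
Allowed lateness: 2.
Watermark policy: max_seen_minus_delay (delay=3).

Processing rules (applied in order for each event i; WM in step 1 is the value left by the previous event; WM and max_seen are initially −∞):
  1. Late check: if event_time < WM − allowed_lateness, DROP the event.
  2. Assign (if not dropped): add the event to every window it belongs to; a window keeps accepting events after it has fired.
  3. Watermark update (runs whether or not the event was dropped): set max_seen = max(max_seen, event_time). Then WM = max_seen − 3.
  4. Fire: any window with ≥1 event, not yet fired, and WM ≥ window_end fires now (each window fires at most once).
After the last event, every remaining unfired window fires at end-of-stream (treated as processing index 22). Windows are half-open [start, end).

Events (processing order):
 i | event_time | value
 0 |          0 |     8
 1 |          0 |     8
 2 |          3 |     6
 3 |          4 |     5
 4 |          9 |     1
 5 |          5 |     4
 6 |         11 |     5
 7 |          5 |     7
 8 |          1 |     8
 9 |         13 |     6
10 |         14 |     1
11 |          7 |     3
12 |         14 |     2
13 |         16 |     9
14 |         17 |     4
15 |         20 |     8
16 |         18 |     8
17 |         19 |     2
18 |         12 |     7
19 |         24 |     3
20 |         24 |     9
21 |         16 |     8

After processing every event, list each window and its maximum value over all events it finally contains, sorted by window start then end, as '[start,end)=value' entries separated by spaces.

i=0 t=0 v=8: → [0,4); WM=-3
i=1 t=0 v=8: → [0,4); WM=-3
i=2 t=3 v=6: → [0,7); WM=0
i=3 t=4 v=5: → [0,8); WM=1
i=4 t=9 v=1: → [9,13); WM=6
i=5 t=5 v=4: → [0,9); WM=6
i=6 t=11 v=5: → [9,15); WM=8
i=7 t=5 v=7: DROP (t<8-2); WM=8
i=8 t=1 v=8: DROP (t<8-2); WM=8
i=9 t=13 v=6: → [9,17); WM=10
i=10 t=14 v=1: → [9,18); WM=11
i=11 t=7 v=3: DROP (t<11-2); WM=11
i=12 t=14 v=2: → [9,18); WM=11
i=13 t=16 v=9: → [9,20); WM=13
i=14 t=17 v=4: → [9,21); WM=14
i=15 t=20 v=8: → [9,24); WM=17
i=16 t=18 v=8: → [9,24); WM=17
i=17 t=19 v=2: → [9,24); WM=17
i=18 t=12 v=7: DROP (t<17-2); WM=17
i=19 t=24 v=3: → [24,28); WM=21
i=20 t=24 v=9: → [24,28); WM=21
i=21 t=16 v=8: DROP (t<21-2); WM=21

[0,9)=8 [9,24)=9 [24,28)=9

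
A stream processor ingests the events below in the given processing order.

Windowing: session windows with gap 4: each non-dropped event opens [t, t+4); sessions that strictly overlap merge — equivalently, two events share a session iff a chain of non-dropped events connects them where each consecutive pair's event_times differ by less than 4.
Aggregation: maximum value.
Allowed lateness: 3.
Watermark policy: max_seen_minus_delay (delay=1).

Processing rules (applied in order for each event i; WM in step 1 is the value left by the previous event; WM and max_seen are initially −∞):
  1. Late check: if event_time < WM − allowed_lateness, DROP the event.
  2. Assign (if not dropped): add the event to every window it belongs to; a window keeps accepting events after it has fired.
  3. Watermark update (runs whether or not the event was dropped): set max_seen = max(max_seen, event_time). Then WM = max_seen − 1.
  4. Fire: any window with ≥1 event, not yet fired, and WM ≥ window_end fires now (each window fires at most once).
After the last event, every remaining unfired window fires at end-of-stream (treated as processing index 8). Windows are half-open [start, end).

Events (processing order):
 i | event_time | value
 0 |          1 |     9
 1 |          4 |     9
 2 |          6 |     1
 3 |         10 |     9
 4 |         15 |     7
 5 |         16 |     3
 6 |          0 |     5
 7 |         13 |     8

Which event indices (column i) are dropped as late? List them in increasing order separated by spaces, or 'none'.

6

i=0 t=1 v=9: → [1,5); WM=0
i=1 t=4 v=9: → [1,8); WM=3
i=2 t=6 v=1: → [1,10); WM=5
i=3 t=10 v=9: → [10,14); WM=9
i=4 t=15 v=7: → [15,19); WM=14
i=5 t=16 v=3: → [15,20); WM=15
i=6 t=0 v=5: DROP (t<15-3); WM=15
i=7 t=13 v=8: → [10,20); WM=15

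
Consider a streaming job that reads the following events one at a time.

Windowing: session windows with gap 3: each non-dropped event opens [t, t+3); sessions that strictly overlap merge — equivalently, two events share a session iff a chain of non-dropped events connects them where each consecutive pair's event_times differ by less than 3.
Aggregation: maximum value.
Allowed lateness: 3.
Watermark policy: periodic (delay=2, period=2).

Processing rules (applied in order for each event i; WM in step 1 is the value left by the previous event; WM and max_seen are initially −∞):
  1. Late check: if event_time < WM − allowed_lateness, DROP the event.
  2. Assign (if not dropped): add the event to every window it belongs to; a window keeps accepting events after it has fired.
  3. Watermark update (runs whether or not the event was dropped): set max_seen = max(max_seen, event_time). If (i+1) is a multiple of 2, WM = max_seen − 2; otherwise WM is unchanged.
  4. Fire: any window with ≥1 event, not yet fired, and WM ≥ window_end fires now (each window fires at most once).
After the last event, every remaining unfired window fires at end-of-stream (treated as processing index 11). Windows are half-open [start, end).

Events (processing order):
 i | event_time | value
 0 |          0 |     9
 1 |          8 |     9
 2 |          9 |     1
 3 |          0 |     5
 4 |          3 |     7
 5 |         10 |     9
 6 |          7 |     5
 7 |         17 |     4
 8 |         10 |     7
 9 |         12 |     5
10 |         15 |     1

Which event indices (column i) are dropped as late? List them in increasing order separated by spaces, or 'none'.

i=0 t=0 v=9: → [0,3); WM=−∞
i=1 t=8 v=9: → [8,11); WM=6
i=2 t=9 v=1: → [8,12); WM=6
i=3 t=0 v=5: DROP (t<6-3); WM=7
i=4 t=3 v=7: DROP (t<7-3); WM=7
i=5 t=10 v=9: → [8,13); WM=8
i=6 t=7 v=5: → [7,13); WM=8
i=7 t=17 v=4: → [17,20); WM=15
i=8 t=10 v=7: DROP (t<15-3); WM=15
i=9 t=12 v=5: → [7,15); WM=15
i=10 t=15 v=1: → [15,20); WM=15

3 4 8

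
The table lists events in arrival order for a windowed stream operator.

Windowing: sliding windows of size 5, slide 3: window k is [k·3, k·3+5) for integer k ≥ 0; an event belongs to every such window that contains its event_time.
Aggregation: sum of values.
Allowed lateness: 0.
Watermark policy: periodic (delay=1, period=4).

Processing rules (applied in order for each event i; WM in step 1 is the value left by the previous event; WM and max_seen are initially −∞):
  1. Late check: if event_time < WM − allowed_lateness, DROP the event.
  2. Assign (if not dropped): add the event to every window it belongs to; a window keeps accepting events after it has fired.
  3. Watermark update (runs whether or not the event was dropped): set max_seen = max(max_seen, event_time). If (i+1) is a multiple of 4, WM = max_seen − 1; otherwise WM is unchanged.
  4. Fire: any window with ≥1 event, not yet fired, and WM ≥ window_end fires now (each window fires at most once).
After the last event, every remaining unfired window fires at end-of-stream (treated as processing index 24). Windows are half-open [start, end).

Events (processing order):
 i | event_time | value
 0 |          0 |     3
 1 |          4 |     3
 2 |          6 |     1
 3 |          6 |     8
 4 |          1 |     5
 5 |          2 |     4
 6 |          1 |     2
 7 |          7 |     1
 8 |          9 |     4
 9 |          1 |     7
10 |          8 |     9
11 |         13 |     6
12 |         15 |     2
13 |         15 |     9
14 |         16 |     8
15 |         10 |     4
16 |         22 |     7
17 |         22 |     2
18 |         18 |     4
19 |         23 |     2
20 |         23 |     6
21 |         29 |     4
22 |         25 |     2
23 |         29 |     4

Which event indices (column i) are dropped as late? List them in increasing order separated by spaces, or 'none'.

i=0 t=0 v=3: → [0,5); WM=−∞
i=1 t=4 v=3: → [3,8),[0,5); WM=−∞
i=2 t=6 v=1: → [6,11),[3,8); WM=−∞
i=3 t=6 v=8: → [6,11),[3,8); WM=5; [0,5) fires=6
i=4 t=1 v=5: DROP (t<5-0); WM=5
i=5 t=2 v=4: DROP (t<5-0); WM=5
i=6 t=1 v=2: DROP (t<5-0); WM=5
i=7 t=7 v=1: → [6,11),[3,8); WM=6
i=8 t=9 v=4: → [9,14),[6,11); WM=6
i=9 t=1 v=7: DROP (t<6-0); WM=6
i=10 t=8 v=9: → [6,11); WM=6
i=11 t=13 v=6: → [12,17),[9,14); WM=12; [3,8) fires=13 [6,11) fires=23
i=12 t=15 v=2: → [15,20),[12,17); WM=12
i=13 t=15 v=9: → [15,20),[12,17); WM=12
i=14 t=16 v=8: → [15,20),[12,17); WM=12
i=15 t=10 v=4: DROP (t<12-0); WM=15; [9,14) fires=10
i=16 t=22 v=7: → [21,26),[18,23); WM=15
i=17 t=22 v=2: → [21,26),[18,23); WM=15
i=18 t=18 v=4: → [18,23),[15,20); WM=15
i=19 t=23 v=2: → [21,26); WM=22; [12,17) fires=25 [15,20) fires=23
i=20 t=23 v=6: → [21,26); WM=22
i=21 t=29 v=4: → [27,32); WM=22
i=22 t=25 v=2: → [24,29),[21,26); WM=22
i=23 t=29 v=4: → [27,32); WM=28; [18,23) fires=13 [21,26) fires=19

4 5 6 9 15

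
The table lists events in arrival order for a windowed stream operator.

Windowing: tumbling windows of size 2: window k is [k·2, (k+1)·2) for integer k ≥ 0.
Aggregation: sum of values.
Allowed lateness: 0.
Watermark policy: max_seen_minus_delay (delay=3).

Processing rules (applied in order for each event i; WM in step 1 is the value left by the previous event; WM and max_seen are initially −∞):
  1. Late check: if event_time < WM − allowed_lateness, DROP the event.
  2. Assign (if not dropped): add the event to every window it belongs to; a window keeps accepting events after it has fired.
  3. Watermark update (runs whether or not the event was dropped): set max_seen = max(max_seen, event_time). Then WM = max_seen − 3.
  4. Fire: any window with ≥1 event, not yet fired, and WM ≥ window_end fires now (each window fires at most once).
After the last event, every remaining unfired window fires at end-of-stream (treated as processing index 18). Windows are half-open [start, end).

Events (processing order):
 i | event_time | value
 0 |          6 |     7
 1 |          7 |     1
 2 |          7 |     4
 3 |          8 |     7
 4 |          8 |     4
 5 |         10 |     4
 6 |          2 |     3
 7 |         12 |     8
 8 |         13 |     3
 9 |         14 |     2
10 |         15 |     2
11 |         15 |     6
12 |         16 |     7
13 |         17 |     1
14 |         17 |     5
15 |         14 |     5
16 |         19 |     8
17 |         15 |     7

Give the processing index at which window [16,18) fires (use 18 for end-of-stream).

18

i=0 t=6 v=7: → [6,8); WM=3
i=1 t=7 v=1: → [6,8); WM=4
i=2 t=7 v=4: → [6,8); WM=4
i=3 t=8 v=7: → [8,10); WM=5
i=4 t=8 v=4: → [8,10); WM=5
i=5 t=10 v=4: → [10,12); WM=7
i=6 t=2 v=3: DROP (t<7-0); WM=7
i=7 t=12 v=8: → [12,14); WM=9; [6,8) fires=12
i=8 t=13 v=3: → [12,14); WM=10; [8,10) fires=11
i=9 t=14 v=2: → [14,16); WM=11
i=10 t=15 v=2: → [14,16); WM=12; [10,12) fires=4
i=11 t=15 v=6: → [14,16); WM=12
i=12 t=16 v=7: → [16,18); WM=13
i=13 t=17 v=1: → [16,18); WM=14; [12,14) fires=11
i=14 t=17 v=5: → [16,18); WM=14
i=15 t=14 v=5: → [14,16); WM=14
i=16 t=19 v=8: → [18,20); WM=16; [14,16) fires=15
i=17 t=15 v=7: DROP (t<16-0); WM=16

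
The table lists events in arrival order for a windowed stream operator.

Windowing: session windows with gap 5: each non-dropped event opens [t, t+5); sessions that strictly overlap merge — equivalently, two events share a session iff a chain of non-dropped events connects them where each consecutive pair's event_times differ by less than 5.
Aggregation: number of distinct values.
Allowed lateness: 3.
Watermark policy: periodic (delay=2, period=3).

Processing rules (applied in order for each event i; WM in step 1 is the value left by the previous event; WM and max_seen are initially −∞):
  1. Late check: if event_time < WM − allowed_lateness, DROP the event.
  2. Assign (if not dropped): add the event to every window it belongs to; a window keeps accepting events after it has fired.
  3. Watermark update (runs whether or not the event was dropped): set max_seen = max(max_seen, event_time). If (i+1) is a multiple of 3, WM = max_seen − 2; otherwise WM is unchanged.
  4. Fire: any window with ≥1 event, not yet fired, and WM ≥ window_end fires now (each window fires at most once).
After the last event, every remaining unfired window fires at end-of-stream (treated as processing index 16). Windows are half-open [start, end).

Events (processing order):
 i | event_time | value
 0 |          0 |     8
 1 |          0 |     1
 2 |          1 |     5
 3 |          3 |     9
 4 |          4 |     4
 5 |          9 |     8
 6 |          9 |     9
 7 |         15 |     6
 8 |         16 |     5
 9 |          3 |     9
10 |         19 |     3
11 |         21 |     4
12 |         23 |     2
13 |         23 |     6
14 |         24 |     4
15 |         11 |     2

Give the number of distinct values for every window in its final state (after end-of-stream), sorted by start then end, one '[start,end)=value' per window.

i=0 t=0 v=8: → [0,5); WM=−∞
i=1 t=0 v=1: → [0,5); WM=−∞
i=2 t=1 v=5: → [0,6); WM=-1
i=3 t=3 v=9: → [0,8); WM=-1
i=4 t=4 v=4: → [0,9); WM=-1
i=5 t=9 v=8: → [9,14); WM=7
i=6 t=9 v=9: → [9,14); WM=7
i=7 t=15 v=6: → [15,20); WM=7
i=8 t=16 v=5: → [15,21); WM=14
i=9 t=3 v=9: DROP (t<14-3); WM=14
i=10 t=19 v=3: → [15,24); WM=14
i=11 t=21 v=4: → [15,26); WM=19
i=12 t=23 v=2: → [15,28); WM=19
i=13 t=23 v=6: → [15,28); WM=19
i=14 t=24 v=4: → [15,29); WM=22
i=15 t=11 v=2: DROP (t<22-3); WM=22

[0,9)=5 [9,14)=2 [15,29)=5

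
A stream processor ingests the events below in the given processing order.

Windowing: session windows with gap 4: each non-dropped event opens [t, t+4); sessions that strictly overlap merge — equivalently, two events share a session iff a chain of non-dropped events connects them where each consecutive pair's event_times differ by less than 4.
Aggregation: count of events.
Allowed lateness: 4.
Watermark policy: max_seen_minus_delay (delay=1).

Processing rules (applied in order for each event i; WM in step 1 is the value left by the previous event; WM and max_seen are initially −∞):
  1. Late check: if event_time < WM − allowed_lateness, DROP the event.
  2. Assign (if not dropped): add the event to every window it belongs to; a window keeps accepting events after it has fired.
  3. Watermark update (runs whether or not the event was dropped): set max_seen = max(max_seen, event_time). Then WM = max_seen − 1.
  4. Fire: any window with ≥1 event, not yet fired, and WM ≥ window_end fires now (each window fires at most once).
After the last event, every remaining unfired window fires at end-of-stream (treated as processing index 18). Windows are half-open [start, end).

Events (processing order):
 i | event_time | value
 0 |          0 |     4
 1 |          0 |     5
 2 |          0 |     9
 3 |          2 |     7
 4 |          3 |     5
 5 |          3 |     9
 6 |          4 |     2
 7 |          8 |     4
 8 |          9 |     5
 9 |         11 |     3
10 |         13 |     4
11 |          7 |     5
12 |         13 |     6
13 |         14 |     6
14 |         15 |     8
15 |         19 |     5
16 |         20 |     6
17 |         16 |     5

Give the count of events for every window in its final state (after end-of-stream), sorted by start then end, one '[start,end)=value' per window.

[0,8)=7 [8,24)=10

i=0 t=0 v=4: → [0,4); WM=-1
i=1 t=0 v=5: → [0,4); WM=-1
i=2 t=0 v=9: → [0,4); WM=-1
i=3 t=2 v=7: → [0,6); WM=1
i=4 t=3 v=5: → [0,7); WM=2
i=5 t=3 v=9: → [0,7); WM=2
i=6 t=4 v=2: → [0,8); WM=3
i=7 t=8 v=4: → [8,12); WM=7
i=8 t=9 v=5: → [8,13); WM=8
i=9 t=11 v=3: → [8,15); WM=10
i=10 t=13 v=4: → [8,17); WM=12
i=11 t=7 v=5: DROP (t<12-4); WM=12
i=12 t=13 v=6: → [8,17); WM=12
i=13 t=14 v=6: → [8,18); WM=13
i=14 t=15 v=8: → [8,19); WM=14
i=15 t=19 v=5: → [19,23); WM=18
i=16 t=20 v=6: → [19,24); WM=19
i=17 t=16 v=5: → [8,24); WM=19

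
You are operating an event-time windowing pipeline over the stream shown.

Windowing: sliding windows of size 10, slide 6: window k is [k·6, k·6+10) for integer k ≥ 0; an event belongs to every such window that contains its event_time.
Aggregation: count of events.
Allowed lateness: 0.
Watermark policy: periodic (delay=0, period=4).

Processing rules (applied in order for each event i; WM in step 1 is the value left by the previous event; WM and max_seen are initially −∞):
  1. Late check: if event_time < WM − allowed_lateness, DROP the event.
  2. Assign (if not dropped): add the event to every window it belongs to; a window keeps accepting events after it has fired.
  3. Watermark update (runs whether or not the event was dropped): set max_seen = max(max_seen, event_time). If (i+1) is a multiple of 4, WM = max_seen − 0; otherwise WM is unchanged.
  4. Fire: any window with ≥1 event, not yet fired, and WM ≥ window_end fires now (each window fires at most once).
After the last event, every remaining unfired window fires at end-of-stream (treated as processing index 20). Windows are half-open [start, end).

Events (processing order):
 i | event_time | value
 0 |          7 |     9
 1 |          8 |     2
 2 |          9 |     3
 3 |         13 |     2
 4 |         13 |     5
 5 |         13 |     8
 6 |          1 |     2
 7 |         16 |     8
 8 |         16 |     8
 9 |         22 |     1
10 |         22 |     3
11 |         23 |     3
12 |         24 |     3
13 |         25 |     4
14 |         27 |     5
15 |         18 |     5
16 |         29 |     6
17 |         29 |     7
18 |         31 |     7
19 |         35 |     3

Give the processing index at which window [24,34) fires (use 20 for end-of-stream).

i=0 t=7 v=9: → [6,16),[0,10); WM=−∞
i=1 t=8 v=2: → [6,16),[0,10); WM=−∞
i=2 t=9 v=3: → [6,16),[0,10); WM=−∞
i=3 t=13 v=2: → [12,22),[6,16); WM=13; [0,10) fires=3
i=4 t=13 v=5: → [12,22),[6,16); WM=13
i=5 t=13 v=8: → [12,22),[6,16); WM=13
i=6 t=1 v=2: DROP (t<13-0); WM=13
i=7 t=16 v=8: → [12,22); WM=16; [6,16) fires=6
i=8 t=16 v=8: → [12,22); WM=16
i=9 t=22 v=1: → [18,28); WM=16
i=10 t=22 v=3: → [18,28); WM=16
i=11 t=23 v=3: → [18,28); WM=23; [12,22) fires=5
i=12 t=24 v=3: → [24,34),[18,28); WM=23
i=13 t=25 v=4: → [24,34),[18,28); WM=23
i=14 t=27 v=5: → [24,34),[18,28); WM=23
i=15 t=18 v=5: DROP (t<23-0); WM=27
i=16 t=29 v=6: → [24,34); WM=27
i=17 t=29 v=7: → [24,34); WM=27
i=18 t=31 v=7: → [30,40),[24,34); WM=27
i=19 t=35 v=3: → [30,40); WM=35; [18,28) fires=6 [24,34) fires=6

19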